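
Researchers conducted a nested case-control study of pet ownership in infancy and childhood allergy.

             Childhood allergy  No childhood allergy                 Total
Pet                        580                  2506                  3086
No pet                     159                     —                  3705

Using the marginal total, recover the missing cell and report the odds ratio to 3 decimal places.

5.162

The missing cell is in the unexposed row: 3705 − 159 = 3546.
So a = 580, b = 2506, c = 159, d = 3546.
OR = (a·d)/(b·c) = (580 × 3546) / (2506 × 159) = 2056680 / 398454 = 5.16165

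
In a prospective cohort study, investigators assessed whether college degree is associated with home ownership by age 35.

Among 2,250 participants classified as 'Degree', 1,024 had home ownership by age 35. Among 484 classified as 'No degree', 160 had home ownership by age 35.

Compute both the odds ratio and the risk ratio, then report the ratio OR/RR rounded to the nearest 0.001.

1.229

From the description: a = 1024, b = 1226, c = 160, d = 324.
OR = (1024·324)/(1226·160) = 331776/196160 = 1.69135
Risk in exposed = 1024/2250 = 0.45511; risk in unexposed = 160/484 = 0.33058; RR = 1.37671
OR/RR = 1.69135 / 1.37671 = 1.22855
The outcome is not rare, so the OR lies further from 1 than the RR.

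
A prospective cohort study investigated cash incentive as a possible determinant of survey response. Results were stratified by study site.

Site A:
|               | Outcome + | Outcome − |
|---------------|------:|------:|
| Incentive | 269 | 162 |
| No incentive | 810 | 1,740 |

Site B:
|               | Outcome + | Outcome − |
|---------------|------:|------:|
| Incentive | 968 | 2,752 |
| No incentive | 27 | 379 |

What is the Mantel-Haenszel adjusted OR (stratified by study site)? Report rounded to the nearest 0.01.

3.96

OR_MH = Σ(aᵢdᵢ/nᵢ) / Σ(bᵢcᵢ/nᵢ), where nᵢ is the stratum total.
Stratum 1 (Site A): n = 2981; a·d/n = 269·1740/2981 = 157.0144; b·c/n = 162·810/2981 = 44.0188
Stratum 2 (Site B): n = 4126; a·d/n = 968·379/4126 = 88.9171; b·c/n = 2752·27/4126 = 18.0087
OR_MH = (157.0144 + 88.9171) / (44.0188 + 18.0087) = 245.9315 / 62.0275 = 3.96488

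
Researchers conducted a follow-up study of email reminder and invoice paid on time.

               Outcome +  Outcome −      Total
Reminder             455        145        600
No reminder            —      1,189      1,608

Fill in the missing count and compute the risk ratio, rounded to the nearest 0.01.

2.91

The missing cell is in the unexposed row: 1608 − 1189 = 419.
So a = 455, b = 145, c = 419, d = 1189.
RR = [a/(a+b)] / [c/(c+d)] = (455/600) / (419/1608) = 0.75833/0.26057 = 2.91026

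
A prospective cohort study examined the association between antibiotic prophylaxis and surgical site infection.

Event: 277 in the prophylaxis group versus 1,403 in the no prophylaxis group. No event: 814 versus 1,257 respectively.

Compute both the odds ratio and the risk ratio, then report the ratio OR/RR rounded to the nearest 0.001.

0.633

From the description: a = 277, b = 814, c = 1403, d = 1257.
OR = (277·1257)/(814·1403) = 348189/1142042 = 0.30488
Risk in exposed = 277/1091 = 0.25390; risk in unexposed = 1403/2660 = 0.52744; RR = 0.48137
OR/RR = 0.30488 / 0.48137 = 0.63336
The outcome is not rare, so the OR lies further from 1 than the RR.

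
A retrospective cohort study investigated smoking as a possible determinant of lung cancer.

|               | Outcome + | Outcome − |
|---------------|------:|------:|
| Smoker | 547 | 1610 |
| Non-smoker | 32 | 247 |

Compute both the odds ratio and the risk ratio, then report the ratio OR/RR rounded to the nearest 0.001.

Cells: a = 547, b = 1610, c = 32, d = 247.
OR = (547·247)/(1610·32) = 135109/51520 = 2.62246
Risk in exposed = 547/2157 = 0.25359; risk in unexposed = 32/279 = 0.11470; RR = 2.21101
OR/RR = 2.62246 / 2.21101 = 1.18609
The outcome is not rare, so the OR lies further from 1 than the RR.

1.186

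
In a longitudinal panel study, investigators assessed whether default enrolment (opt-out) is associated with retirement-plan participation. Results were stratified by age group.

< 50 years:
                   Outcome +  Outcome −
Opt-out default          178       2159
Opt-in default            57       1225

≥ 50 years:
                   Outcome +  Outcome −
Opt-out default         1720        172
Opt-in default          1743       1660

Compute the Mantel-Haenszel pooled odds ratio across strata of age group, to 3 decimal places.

OR_MH = Σ(aᵢdᵢ/nᵢ) / Σ(bᵢcᵢ/nᵢ), where nᵢ is the stratum total.
Stratum 1 (< 50 years): n = 3619; a·d/n = 178·1225/3619 = 60.2515; b·c/n = 2159·57/3619 = 34.0047
Stratum 2 (≥ 50 years): n = 5295; a·d/n = 1720·1660/5295 = 539.2257; b·c/n = 172·1743/5295 = 56.6187
OR_MH = (60.2515 + 539.2257) / (34.0047 + 56.6187) = 599.4771 / 90.6234 = 6.61504

6.615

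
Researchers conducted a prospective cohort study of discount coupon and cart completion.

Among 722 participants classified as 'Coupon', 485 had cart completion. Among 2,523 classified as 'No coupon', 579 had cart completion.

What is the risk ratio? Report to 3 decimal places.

2.927

From the description: a = 485, b = 237, c = 579, d = 1944.
Risk in exposed = 485/722 = 0.67175; risk in unexposed = 579/2523 = 0.22949.
RR = 0.67175 / 0.22949 = 2.92714
The risk among the exposed is 2.93 times that among the unexposed.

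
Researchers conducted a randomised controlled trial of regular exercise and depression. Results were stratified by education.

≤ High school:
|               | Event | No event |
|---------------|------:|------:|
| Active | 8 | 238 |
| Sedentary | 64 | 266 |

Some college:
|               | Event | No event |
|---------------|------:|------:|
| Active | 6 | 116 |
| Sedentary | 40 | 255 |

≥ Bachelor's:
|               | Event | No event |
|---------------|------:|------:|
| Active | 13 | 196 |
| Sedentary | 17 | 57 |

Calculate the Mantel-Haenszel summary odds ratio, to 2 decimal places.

OR_MH = Σ(aᵢdᵢ/nᵢ) / Σ(bᵢcᵢ/nᵢ), where nᵢ is the stratum total.
Stratum 1 (≤ High school): n = 576; a·d/n = 8·266/576 = 3.6944; b·c/n = 238·64/576 = 26.4444
Stratum 2 (Some college): n = 417; a·d/n = 6·255/417 = 3.6691; b·c/n = 116·40/417 = 11.1271
Stratum 3 (≥ Bachelor's): n = 283; a·d/n = 13·57/283 = 2.6184; b·c/n = 196·17/283 = 11.7739
OR_MH = (3.6944 + 3.6691 + 2.6184) / (26.4444 + 11.1271 + 11.7739) = 9.9819 / 49.3454 = 0.20229

0.20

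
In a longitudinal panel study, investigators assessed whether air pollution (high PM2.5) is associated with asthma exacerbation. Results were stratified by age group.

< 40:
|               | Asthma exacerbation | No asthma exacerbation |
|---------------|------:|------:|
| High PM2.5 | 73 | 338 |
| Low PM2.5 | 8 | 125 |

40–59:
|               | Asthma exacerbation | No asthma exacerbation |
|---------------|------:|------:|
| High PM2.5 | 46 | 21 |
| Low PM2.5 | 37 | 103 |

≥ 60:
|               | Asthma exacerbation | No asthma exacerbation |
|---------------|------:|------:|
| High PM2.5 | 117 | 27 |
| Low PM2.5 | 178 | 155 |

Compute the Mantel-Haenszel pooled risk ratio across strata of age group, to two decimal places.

1.82

RR_MH = Σ(aᵢ·n₀ᵢ/nᵢ) / Σ(cᵢ·n₁ᵢ/nᵢ), with n₁ᵢ = aᵢ+bᵢ (exposed), n₀ᵢ = cᵢ+dᵢ (unexposed), nᵢ = n₁ᵢ+n₀ᵢ.
Stratum 1 (< 40): n₁ = 411, n₀ = 133, n = 544; a·n₀/n = 73·133/544 = 17.8474; c·n₁/n = 8·411/544 = 6.0441
Stratum 2 (40–59): n₁ = 67, n₀ = 140, n = 207; a·n₀/n = 46·140/207 = 31.1111; c·n₁/n = 37·67/207 = 11.9758
Stratum 3 (≥ 60): n₁ = 144, n₀ = 333, n = 477; a·n₀/n = 117·333/477 = 81.6792; c·n₁/n = 178·144/477 = 53.7358
RR_MH = (17.8474 + 31.1111 + 81.6792) / (6.0441 + 11.9758 + 53.7358) = 130.6378 / 71.7558 = 1.82059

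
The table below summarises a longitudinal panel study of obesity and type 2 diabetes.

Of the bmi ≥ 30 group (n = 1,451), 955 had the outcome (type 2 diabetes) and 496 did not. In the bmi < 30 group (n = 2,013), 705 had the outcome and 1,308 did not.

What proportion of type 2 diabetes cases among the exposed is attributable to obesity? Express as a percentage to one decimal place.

46.8

From the description: a = 955, b = 496, c = 705, d = 1308.
Risk in exposed = 955/1451 = 0.65817; risk in unexposed = 705/2013 = 0.35022.
RR = 0.65817/0.35022 = 1.87928
AR% = (RR − 1)/RR × 100 = (1.87928 − 1)/1.87928 × 100 = 46.7880%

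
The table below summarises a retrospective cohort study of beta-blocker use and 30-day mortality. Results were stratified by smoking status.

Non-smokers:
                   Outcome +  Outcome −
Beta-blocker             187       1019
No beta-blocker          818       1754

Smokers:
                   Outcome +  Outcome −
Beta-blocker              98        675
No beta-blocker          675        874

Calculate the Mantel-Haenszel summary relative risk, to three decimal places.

RR_MH = Σ(aᵢ·n₀ᵢ/nᵢ) / Σ(cᵢ·n₁ᵢ/nᵢ), with n₁ᵢ = aᵢ+bᵢ (exposed), n₀ᵢ = cᵢ+dᵢ (unexposed), nᵢ = n₁ᵢ+n₀ᵢ.
Stratum 1 (Non-smokers): n₁ = 1206, n₀ = 2572, n = 3778; a·n₀/n = 187·2572/3778 = 127.3065; c·n₁/n = 818·1206/3778 = 261.1191
Stratum 2 (Smokers): n₁ = 773, n₀ = 1549, n = 2322; a·n₀/n = 98·1549/2322 = 65.3755; c·n₁/n = 675·773/2322 = 224.7093
RR_MH = (127.3065 + 65.3755) / (261.1191 + 224.7093) = 192.6820 / 485.8284 = 0.39661

0.397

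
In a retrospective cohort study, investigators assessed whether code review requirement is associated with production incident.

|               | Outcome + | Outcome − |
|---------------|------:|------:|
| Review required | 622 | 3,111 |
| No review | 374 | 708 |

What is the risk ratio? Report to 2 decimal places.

Cells: a = 622, b = 3111, c = 374, d = 708.
Risk in exposed = 622/3733 = 0.16662; risk in unexposed = 374/1082 = 0.34566.
RR = 0.16662 / 0.34566 = 0.48205
The risk is 52% lower among the exposed than among the unexposed.

0.48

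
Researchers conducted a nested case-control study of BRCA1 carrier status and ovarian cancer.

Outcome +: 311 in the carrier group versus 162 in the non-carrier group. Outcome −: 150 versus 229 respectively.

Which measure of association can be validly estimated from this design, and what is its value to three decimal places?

From the description: a = 311, b = 150, c = 162, d = 229.
This is a nested case-control study: participants were sampled on outcome status, so risks in the source population cannot be estimated directly — relative risk is not valid here. The odds ratio is the appropriate measure.
OR = (a·d)/(b·c) = (311 × 229) / (150 × 162) = 71219 / 24300 = 2.93082

2.931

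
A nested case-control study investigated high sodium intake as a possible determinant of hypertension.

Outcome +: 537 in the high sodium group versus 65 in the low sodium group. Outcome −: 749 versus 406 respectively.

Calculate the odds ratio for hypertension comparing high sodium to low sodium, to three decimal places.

From the description: a = 537, b = 749, c = 65, d = 406.
OR = (a·d)/(b·c) = (537 × 406) / (749 × 65) = 218022 / 48685 = 4.47822
The odds of hypertension are about 4.48 times as high in the high sodium group.

4.478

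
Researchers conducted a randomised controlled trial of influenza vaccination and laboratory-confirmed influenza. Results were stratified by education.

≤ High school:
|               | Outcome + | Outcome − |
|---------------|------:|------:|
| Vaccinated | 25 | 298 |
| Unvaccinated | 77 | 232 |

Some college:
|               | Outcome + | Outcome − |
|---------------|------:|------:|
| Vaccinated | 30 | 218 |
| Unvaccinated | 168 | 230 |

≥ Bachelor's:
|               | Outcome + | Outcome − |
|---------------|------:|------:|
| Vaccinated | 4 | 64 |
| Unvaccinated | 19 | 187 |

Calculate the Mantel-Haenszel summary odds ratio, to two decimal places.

OR_MH = Σ(aᵢdᵢ/nᵢ) / Σ(bᵢcᵢ/nᵢ), where nᵢ is the stratum total.
Stratum 1 (≤ High school): n = 632; a·d/n = 25·232/632 = 9.1772; b·c/n = 298·77/632 = 36.3070
Stratum 2 (Some college): n = 646; a·d/n = 30·230/646 = 10.6811; b·c/n = 218·168/646 = 56.6935
Stratum 3 (≥ Bachelor's): n = 274; a·d/n = 4·187/274 = 2.7299; b·c/n = 64·19/274 = 4.4380
OR_MH = (9.1772 + 10.6811 + 2.7299) / (36.3070 + 56.6935 + 4.4380) = 22.5883 / 97.4384 = 0.23182

0.23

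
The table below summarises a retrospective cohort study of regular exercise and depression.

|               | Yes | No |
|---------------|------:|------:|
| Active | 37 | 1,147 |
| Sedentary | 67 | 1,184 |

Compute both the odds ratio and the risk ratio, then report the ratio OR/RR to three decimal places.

0.977

Cells: a = 37, b = 1147, c = 67, d = 1184.
OR = (37·1184)/(1147·67) = 43808/76849 = 0.57005
Risk in exposed = 37/1184 = 0.03125; risk in unexposed = 67/1251 = 0.05356; RR = 0.58349
OR/RR = 0.57005 / 0.58349 = 0.97697
The outcome is rare in both groups, so OR ≈ RR (ratio near 1).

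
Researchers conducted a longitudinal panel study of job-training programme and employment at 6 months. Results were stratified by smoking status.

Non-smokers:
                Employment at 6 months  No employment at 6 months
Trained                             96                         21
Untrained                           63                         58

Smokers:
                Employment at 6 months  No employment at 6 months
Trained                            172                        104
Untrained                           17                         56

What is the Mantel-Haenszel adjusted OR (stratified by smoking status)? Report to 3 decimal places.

4.800

OR_MH = Σ(aᵢdᵢ/nᵢ) / Σ(bᵢcᵢ/nᵢ), where nᵢ is the stratum total.
Stratum 1 (Non-smokers): n = 238; a·d/n = 96·58/238 = 23.3950; b·c/n = 21·63/238 = 5.5588
Stratum 2 (Smokers): n = 349; a·d/n = 172·56/349 = 27.5989; b·c/n = 104·17/349 = 5.0659
OR_MH = (23.3950 + 27.5989) / (5.5588 + 5.0659) = 50.9938 / 10.6247 = 4.79954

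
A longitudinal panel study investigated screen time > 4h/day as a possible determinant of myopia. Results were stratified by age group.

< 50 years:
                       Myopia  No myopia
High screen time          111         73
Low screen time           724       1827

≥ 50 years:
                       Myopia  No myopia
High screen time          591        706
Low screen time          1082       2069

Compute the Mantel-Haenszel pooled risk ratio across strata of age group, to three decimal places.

RR_MH = Σ(aᵢ·n₀ᵢ/nᵢ) / Σ(cᵢ·n₁ᵢ/nᵢ), with n₁ᵢ = aᵢ+bᵢ (exposed), n₀ᵢ = cᵢ+dᵢ (unexposed), nᵢ = n₁ᵢ+n₀ᵢ.
Stratum 1 (< 50 years): n₁ = 184, n₀ = 2551, n = 2735; a·n₀/n = 111·2551/2735 = 103.5324; c·n₁/n = 724·184/2735 = 48.7079
Stratum 2 (≥ 50 years): n₁ = 1297, n₀ = 3151, n = 4448; a·n₀/n = 591·3151/4448 = 418.6693; c·n₁/n = 1082·1297/4448 = 315.5022
RR_MH = (103.5324 + 418.6693) / (48.7079 + 315.5022) = 522.2016 / 364.2101 = 1.43379

1.434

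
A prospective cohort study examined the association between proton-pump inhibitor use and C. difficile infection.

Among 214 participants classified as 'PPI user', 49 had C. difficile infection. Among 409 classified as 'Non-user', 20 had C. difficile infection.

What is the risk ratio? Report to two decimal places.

4.68

From the description: a = 49, b = 165, c = 20, d = 389.
Risk in exposed = 49/214 = 0.22897; risk in unexposed = 20/409 = 0.04890.
RR = 0.22897 / 0.04890 = 4.68248
The risk among the exposed is 4.68 times that among the unexposed.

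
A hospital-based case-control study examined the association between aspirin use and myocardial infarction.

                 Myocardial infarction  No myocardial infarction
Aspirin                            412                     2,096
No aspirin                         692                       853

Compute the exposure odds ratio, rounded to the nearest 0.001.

0.242

Cells: a = 412, b = 2096, c = 692, d = 853.
OR = (a·d)/(b·c) = (412 × 853) / (2096 × 692) = 351436 / 1450432 = 0.24230
Exposure is associated with lower odds of myocardial infarction (OR = 0.24 < 1).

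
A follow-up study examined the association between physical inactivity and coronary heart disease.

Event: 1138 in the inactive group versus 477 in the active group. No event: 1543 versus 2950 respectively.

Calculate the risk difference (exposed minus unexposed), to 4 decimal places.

From the description: a = 1138, b = 1543, c = 477, d = 2950.
Risk in exposed = 1138/2681 = 0.424468; risk in unexposed = 477/3427 = 0.139189.
Risk difference = 0.424468 − 0.139189 = 0.285280

0.2853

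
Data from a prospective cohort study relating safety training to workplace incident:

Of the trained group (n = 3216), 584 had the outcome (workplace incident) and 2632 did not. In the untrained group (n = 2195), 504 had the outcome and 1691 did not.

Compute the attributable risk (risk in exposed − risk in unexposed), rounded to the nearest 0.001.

From the description: a = 584, b = 2632, c = 504, d = 1691.
Risk in exposed = 584/3216 = 0.181592; risk in unexposed = 504/2195 = 0.229613.
Risk difference = 0.181592 − 0.229613 = -0.048021

-0.048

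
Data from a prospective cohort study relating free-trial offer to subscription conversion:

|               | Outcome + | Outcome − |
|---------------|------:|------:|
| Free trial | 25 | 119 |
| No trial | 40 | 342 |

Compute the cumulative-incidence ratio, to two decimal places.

Cells: a = 25, b = 119, c = 40, d = 342.
Risk in exposed = 25/144 = 0.17361; risk in unexposed = 40/382 = 0.10471.
RR = 0.17361 / 0.10471 = 1.65799
The risk among the exposed is 1.66 times that among the unexposed.

1.66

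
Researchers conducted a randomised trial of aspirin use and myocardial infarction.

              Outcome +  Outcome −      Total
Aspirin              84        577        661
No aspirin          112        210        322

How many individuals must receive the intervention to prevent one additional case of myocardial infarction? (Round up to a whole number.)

5

Risk in treated group = 84/661 = 0.12708; risk in control = 112/322 = 0.34783.
Absolute risk reduction = 0.34783 − 0.12708 = 0.22075
NNT = 1 / ARR = 1 / 0.22075 = 4.530 → round up → 5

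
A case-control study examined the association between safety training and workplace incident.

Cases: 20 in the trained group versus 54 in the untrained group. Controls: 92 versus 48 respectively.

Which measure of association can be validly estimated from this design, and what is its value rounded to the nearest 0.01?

From the description: a = 20, b = 92, c = 54, d = 48.
This is a case-control study: participants were sampled on outcome status, so risks in the source population cannot be estimated directly — relative risk is not valid here. The odds ratio is the appropriate measure.
OR = (a·d)/(b·c) = (20 × 48) / (92 × 54) = 960 / 4968 = 0.19324

0.19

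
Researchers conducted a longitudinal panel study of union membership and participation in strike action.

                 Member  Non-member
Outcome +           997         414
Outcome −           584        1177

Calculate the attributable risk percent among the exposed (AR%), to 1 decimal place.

58.7

Reading the table with exposure as columns: a = 997 (Member, case), b = 584 (Member, non-case), c = 414 (Non-member, case), d = 1177.
Risk in exposed = 997/1581 = 0.63061; risk in unexposed = 414/1591 = 0.26021.
RR = 0.63061/0.26021 = 2.42344
AR% = (RR − 1)/RR × 100 = (2.42344 − 1)/2.42344 × 100 = 58.7364%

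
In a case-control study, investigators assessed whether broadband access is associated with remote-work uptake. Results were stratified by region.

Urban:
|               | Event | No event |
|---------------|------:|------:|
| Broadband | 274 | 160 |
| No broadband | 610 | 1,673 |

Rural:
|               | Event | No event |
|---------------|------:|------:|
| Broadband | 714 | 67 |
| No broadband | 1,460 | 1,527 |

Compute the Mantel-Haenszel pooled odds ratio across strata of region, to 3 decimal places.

7.402

OR_MH = Σ(aᵢdᵢ/nᵢ) / Σ(bᵢcᵢ/nᵢ), where nᵢ is the stratum total.
Stratum 1 (Urban): n = 2717; a·d/n = 274·1673/2717 = 168.7162; b·c/n = 160·610/2717 = 35.9220
Stratum 2 (Rural): n = 3768; a·d/n = 714·1527/3768 = 289.3519; b·c/n = 67·1460/3768 = 25.9607
OR_MH = (168.7162 + 289.3519) / (35.9220 + 25.9607) = 458.0681 / 61.8827 = 7.40220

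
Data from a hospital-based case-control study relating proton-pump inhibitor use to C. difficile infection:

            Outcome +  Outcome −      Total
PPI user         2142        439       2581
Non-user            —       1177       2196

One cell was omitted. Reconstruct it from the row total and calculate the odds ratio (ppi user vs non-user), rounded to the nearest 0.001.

The missing cell is in the unexposed row: 2196 − 1177 = 1019.
So a = 2142, b = 439, c = 1019, d = 1177.
OR = (a·d)/(b·c) = (2142 × 1177) / (439 × 1019) = 2521134 / 447341 = 5.63582

5.636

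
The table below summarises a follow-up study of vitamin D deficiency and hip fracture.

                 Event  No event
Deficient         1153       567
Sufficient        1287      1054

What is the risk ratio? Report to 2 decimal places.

1.22

Cells: a = 1153, b = 567, c = 1287, d = 1054.
Risk in exposed = 1153/1720 = 0.67035; risk in unexposed = 1287/2341 = 0.54977.
RR = 0.67035 / 0.54977 = 1.21934
The risk among the exposed is 1.22 times that among the unexposed.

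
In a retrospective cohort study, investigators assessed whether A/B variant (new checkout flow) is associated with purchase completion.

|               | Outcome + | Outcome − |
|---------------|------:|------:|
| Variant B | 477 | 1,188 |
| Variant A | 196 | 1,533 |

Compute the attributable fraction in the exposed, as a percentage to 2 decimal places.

Cells: a = 477, b = 1188, c = 196, d = 1533.
Risk in exposed = 477/1665 = 0.28649; risk in unexposed = 196/1729 = 0.11336.
RR = 0.28649/0.11336 = 2.52722
AR% = (RR − 1)/RR × 100 = (2.52722 − 1)/2.52722 × 100 = 60.4308%

60.43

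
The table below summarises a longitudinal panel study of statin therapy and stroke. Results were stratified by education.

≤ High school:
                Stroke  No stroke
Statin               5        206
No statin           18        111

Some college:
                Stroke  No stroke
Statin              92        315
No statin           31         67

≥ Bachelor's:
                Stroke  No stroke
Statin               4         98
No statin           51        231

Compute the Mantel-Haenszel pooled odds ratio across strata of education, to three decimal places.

OR_MH = Σ(aᵢdᵢ/nᵢ) / Σ(bᵢcᵢ/nᵢ), where nᵢ is the stratum total.
Stratum 1 (≤ High school): n = 340; a·d/n = 5·111/340 = 1.6324; b·c/n = 206·18/340 = 10.9059
Stratum 2 (Some college): n = 505; a·d/n = 92·67/505 = 12.2059; b·c/n = 315·31/505 = 19.3366
Stratum 3 (≥ Bachelor's): n = 384; a·d/n = 4·231/384 = 2.4062; b·c/n = 98·51/384 = 13.0156
OR_MH = (1.6324 + 12.2059 + 2.4062) / (10.9059 + 19.3366 + 13.0156) = 16.2445 / 43.2581 = 0.37553

0.376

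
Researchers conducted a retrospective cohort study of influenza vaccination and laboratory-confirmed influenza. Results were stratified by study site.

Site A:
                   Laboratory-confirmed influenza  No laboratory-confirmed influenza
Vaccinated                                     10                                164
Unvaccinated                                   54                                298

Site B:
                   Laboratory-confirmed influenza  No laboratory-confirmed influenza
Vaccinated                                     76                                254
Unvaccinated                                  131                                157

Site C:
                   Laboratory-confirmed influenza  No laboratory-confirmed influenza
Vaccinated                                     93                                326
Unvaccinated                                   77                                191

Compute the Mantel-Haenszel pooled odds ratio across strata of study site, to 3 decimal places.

0.474

OR_MH = Σ(aᵢdᵢ/nᵢ) / Σ(bᵢcᵢ/nᵢ), where nᵢ is the stratum total.
Stratum 1 (Site A): n = 526; a·d/n = 10·298/526 = 5.6654; b·c/n = 164·54/526 = 16.8365
Stratum 2 (Site B): n = 618; a·d/n = 76·157/618 = 19.3074; b·c/n = 254·131/618 = 53.8414
Stratum 3 (Site C): n = 687; a·d/n = 93·191/687 = 25.8559; b·c/n = 326·77/687 = 36.5386
OR_MH = (5.6654 + 19.3074 + 25.8559) / (16.8365 + 53.8414 + 36.5386) = 50.8287 / 107.2165 = 0.47408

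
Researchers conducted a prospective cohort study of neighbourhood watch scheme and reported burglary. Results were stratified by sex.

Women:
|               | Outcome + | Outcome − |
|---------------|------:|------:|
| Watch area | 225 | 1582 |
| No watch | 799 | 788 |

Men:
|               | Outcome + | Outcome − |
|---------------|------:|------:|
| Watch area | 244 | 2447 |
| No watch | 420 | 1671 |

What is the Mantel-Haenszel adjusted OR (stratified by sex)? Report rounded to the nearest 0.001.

OR_MH = Σ(aᵢdᵢ/nᵢ) / Σ(bᵢcᵢ/nᵢ), where nᵢ is the stratum total.
Stratum 1 (Women): n = 3394; a·d/n = 225·788/3394 = 52.2392; b·c/n = 1582·799/3394 = 372.4272
Stratum 2 (Men): n = 4782; a·d/n = 244·1671/4782 = 85.2622; b·c/n = 2447·420/4782 = 214.9184
OR_MH = (52.2392 + 85.2622) / (372.4272 + 214.9184) = 137.5015 / 587.3457 = 0.23411

0.234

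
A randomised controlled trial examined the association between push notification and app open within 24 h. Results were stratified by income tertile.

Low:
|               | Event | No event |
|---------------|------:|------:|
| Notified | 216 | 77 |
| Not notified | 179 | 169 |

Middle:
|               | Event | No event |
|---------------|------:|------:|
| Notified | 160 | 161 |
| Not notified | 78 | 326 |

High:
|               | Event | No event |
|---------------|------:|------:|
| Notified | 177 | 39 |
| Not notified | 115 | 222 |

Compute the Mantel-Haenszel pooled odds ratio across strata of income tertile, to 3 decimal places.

4.260

OR_MH = Σ(aᵢdᵢ/nᵢ) / Σ(bᵢcᵢ/nᵢ), where nᵢ is the stratum total.
Stratum 1 (Low): n = 641; a·d/n = 216·169/641 = 56.9485; b·c/n = 77·179/641 = 21.5023
Stratum 2 (Middle): n = 725; a·d/n = 160·326/725 = 71.9448; b·c/n = 161·78/725 = 17.3214
Stratum 3 (High): n = 553; a·d/n = 177·222/553 = 71.0561; b·c/n = 39·115/553 = 8.1103
OR_MH = (56.9485 + 71.9448 + 71.0561) / (21.5023 + 17.3214 + 8.1103) = 199.9494 / 46.9340 = 4.26022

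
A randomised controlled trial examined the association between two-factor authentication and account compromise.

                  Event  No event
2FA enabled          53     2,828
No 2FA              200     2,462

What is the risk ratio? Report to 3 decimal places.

0.245

Cells: a = 53, b = 2828, c = 200, d = 2462.
Risk in exposed = 53/2881 = 0.01840; risk in unexposed = 200/2662 = 0.07513.
RR = 0.01840 / 0.07513 = 0.24486
The risk is 76% lower among the exposed than among the unexposed.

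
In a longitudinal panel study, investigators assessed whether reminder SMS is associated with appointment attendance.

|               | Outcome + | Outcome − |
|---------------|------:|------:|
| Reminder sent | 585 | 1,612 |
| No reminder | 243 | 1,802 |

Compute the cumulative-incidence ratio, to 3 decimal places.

Cells: a = 585, b = 1612, c = 243, d = 1802.
Risk in exposed = 585/2197 = 0.26627; risk in unexposed = 243/2045 = 0.11883.
RR = 0.26627 / 0.11883 = 2.24085
The risk among the exposed is 2.24 times that among the unexposed.

2.241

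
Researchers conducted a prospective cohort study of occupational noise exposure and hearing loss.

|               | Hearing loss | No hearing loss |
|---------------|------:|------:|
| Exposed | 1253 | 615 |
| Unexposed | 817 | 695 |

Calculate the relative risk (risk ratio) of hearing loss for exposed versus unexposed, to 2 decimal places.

Cells: a = 1253, b = 615, c = 817, d = 695.
Risk in exposed = 1253/1868 = 0.67077; risk in unexposed = 817/1512 = 0.54034.
RR = 0.67077 / 0.54034 = 1.24138
The risk among the exposed is 1.24 times that among the unexposed.

1.24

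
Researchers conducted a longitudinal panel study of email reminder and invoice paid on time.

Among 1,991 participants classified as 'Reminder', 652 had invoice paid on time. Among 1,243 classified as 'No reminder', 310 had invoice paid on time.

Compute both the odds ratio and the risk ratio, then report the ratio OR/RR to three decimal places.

From the description: a = 652, b = 1339, c = 310, d = 933.
OR = (652·933)/(1339·310) = 608316/415090 = 1.46550
Risk in exposed = 652/1991 = 0.32747; risk in unexposed = 310/1243 = 0.24940; RR = 1.31306
OR/RR = 1.46550 / 1.31306 = 1.11610
The outcome is not rare, so the OR lies further from 1 than the RR.

1.116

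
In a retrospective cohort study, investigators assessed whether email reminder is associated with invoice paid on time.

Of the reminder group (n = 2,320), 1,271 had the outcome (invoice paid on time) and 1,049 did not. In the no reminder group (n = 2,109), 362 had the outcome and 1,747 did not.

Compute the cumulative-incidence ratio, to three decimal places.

3.192

From the description: a = 1271, b = 1049, c = 362, d = 1747.
Risk in exposed = 1271/2320 = 0.54784; risk in unexposed = 362/2109 = 0.17165.
RR = 0.54784 / 0.17165 = 3.19173
The risk among the exposed is 3.19 times that among the unexposed.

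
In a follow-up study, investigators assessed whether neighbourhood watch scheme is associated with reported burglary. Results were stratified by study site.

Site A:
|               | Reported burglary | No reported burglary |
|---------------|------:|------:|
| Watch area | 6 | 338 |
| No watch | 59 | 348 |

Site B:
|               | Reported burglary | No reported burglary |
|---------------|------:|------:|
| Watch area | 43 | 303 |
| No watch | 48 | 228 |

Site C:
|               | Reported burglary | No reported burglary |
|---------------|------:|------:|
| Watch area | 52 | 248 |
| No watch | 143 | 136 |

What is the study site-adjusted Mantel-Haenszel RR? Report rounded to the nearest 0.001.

RR_MH = Σ(aᵢ·n₀ᵢ/nᵢ) / Σ(cᵢ·n₁ᵢ/nᵢ), with n₁ᵢ = aᵢ+bᵢ (exposed), n₀ᵢ = cᵢ+dᵢ (unexposed), nᵢ = n₁ᵢ+n₀ᵢ.
Stratum 1 (Site A): n₁ = 344, n₀ = 407, n = 751; a·n₀/n = 6·407/751 = 3.2517; c·n₁/n = 59·344/751 = 27.0253
Stratum 2 (Site B): n₁ = 346, n₀ = 276, n = 622; a·n₀/n = 43·276/622 = 19.0804; c·n₁/n = 48·346/622 = 26.7010
Stratum 3 (Site C): n₁ = 300, n₀ = 279, n = 579; a·n₀/n = 52·279/579 = 25.0570; c·n₁/n = 143·300/579 = 74.0933
RR_MH = (3.2517 + 19.0804 + 25.0570) / (27.0253 + 26.7010 + 74.0933) = 47.3890 / 127.8195 = 0.37075

0.371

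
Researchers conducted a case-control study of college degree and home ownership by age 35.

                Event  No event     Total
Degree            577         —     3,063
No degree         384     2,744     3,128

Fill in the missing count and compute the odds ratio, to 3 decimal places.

1.659

The missing cell is in the exposed row: 3063 − 577 = 2486.
So a = 577, b = 2486, c = 384, d = 2744.
OR = (a·d)/(b·c) = (577 × 2744) / (2486 × 384) = 1583288 / 954624 = 1.65855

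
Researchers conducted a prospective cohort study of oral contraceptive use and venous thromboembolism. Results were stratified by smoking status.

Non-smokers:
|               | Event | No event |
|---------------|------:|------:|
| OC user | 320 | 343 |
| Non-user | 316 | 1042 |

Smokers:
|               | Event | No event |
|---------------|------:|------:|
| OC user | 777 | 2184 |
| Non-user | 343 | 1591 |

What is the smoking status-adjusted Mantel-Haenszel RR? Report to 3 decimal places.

1.678

RR_MH = Σ(aᵢ·n₀ᵢ/nᵢ) / Σ(cᵢ·n₁ᵢ/nᵢ), with n₁ᵢ = aᵢ+bᵢ (exposed), n₀ᵢ = cᵢ+dᵢ (unexposed), nᵢ = n₁ᵢ+n₀ᵢ.
Stratum 1 (Non-smokers): n₁ = 663, n₀ = 1358, n = 2021; a·n₀/n = 320·1358/2021 = 215.0223; c·n₁/n = 316·663/2021 = 103.6655
Stratum 2 (Smokers): n₁ = 2961, n₀ = 1934, n = 4895; a·n₀/n = 777·1934/4895 = 306.9904; c·n₁/n = 343·2961/4895 = 207.4817
RR_MH = (215.0223 + 306.9904) / (103.6655 + 207.4817) = 522.0127 / 311.1472 = 1.67770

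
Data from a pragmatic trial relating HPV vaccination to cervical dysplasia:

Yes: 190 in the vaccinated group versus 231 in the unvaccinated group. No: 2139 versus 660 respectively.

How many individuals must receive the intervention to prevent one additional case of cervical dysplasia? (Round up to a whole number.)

Risk in treated group = 190/2329 = 0.08158; risk in control = 231/891 = 0.25926.
Absolute risk reduction = 0.25926 − 0.08158 = 0.17768
NNT = 1 / ARR = 1 / 0.17768 = 5.628 → round up → 6

6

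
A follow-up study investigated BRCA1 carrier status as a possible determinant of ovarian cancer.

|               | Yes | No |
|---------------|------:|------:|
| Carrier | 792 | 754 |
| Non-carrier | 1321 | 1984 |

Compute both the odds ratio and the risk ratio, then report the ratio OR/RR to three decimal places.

Cells: a = 792, b = 754, c = 1321, d = 1984.
OR = (792·1984)/(754·1321) = 1571328/996034 = 1.57758
Risk in exposed = 792/1546 = 0.51229; risk in unexposed = 1321/3305 = 0.39970; RR = 1.28169
OR/RR = 1.57758 / 1.28169 = 1.23086
The outcome is not rare, so the OR lies further from 1 than the RR.

1.231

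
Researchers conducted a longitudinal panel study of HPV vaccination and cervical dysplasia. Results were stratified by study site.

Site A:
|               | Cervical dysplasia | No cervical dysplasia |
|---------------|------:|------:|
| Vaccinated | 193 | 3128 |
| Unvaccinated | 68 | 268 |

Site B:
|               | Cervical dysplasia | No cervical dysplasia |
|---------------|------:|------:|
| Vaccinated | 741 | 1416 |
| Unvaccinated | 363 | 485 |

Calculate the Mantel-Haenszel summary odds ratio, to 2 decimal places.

0.58

OR_MH = Σ(aᵢdᵢ/nᵢ) / Σ(bᵢcᵢ/nᵢ), where nᵢ is the stratum total.
Stratum 1 (Site A): n = 3657; a·d/n = 193·268/3657 = 14.1438; b·c/n = 3128·68/3657 = 58.1635
Stratum 2 (Site B): n = 3005; a·d/n = 741·485/3005 = 119.5957; b·c/n = 1416·363/3005 = 171.0509
OR_MH = (14.1438 + 119.5957) / (58.1635 + 171.0509) = 133.7395 / 229.2144 = 0.58347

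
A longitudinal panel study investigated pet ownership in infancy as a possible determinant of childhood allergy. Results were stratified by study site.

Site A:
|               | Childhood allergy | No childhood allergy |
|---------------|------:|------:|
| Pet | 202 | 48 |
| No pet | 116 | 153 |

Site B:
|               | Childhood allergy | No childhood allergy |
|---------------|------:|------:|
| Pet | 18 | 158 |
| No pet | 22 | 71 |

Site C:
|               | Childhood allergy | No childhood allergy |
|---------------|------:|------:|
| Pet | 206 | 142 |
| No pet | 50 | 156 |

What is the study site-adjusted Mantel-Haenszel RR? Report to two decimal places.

1.84

RR_MH = Σ(aᵢ·n₀ᵢ/nᵢ) / Σ(cᵢ·n₁ᵢ/nᵢ), with n₁ᵢ = aᵢ+bᵢ (exposed), n₀ᵢ = cᵢ+dᵢ (unexposed), nᵢ = n₁ᵢ+n₀ᵢ.
Stratum 1 (Site A): n₁ = 250, n₀ = 269, n = 519; a·n₀/n = 202·269/519 = 104.6975; c·n₁/n = 116·250/519 = 55.8767
Stratum 2 (Site B): n₁ = 176, n₀ = 93, n = 269; a·n₀/n = 18·93/269 = 6.2230; c·n₁/n = 22·176/269 = 14.3941
Stratum 3 (Site C): n₁ = 348, n₀ = 206, n = 554; a·n₀/n = 206·206/554 = 76.5993; c·n₁/n = 50·348/554 = 31.4079
RR_MH = (104.6975 + 6.2230 + 76.5993) / (55.8767 + 14.3941 + 31.4079) = 187.5198 / 101.6787 = 1.84424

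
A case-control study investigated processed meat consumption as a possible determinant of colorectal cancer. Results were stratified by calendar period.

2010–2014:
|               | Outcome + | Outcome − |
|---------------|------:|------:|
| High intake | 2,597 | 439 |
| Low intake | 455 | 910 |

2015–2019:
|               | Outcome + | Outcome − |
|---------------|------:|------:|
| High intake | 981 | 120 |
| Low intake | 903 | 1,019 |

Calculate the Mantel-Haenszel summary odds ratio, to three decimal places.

OR_MH = Σ(aᵢdᵢ/nᵢ) / Σ(bᵢcᵢ/nᵢ), where nᵢ is the stratum total.
Stratum 1 (2010–2014): n = 4401; a·d/n = 2597·910/4401 = 536.9848; b·c/n = 439·455/4401 = 45.3863
Stratum 2 (2015–2019): n = 3023; a·d/n = 981·1019/3023 = 330.6778; b·c/n = 120·903/3023 = 35.8452
OR_MH = (536.9848 + 330.6778) / (45.3863 + 35.8452) = 867.6626 / 81.2315 = 10.68136

10.681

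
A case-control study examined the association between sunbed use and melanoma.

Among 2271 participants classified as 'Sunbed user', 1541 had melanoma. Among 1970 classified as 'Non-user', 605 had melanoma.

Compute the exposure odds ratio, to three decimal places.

From the description: a = 1541, b = 730, c = 605, d = 1365.
OR = (a·d)/(b·c) = (1541 × 1365) / (730 × 605) = 2103465 / 441650 = 4.76274
The odds of melanoma are about 4.76 times as high in the sunbed user group.

4.763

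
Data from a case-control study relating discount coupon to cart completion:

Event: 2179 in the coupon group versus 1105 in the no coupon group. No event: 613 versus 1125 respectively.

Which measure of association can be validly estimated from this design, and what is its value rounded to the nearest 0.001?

3.619

From the description: a = 2179, b = 613, c = 1105, d = 1125.
This is a case-control study: participants were sampled on outcome status, so risks in the source population cannot be estimated directly — relative risk is not valid here. The odds ratio is the appropriate measure.
OR = (a·d)/(b·c) = (2179 × 1125) / (613 × 1105) = 2451375 / 677365 = 3.61899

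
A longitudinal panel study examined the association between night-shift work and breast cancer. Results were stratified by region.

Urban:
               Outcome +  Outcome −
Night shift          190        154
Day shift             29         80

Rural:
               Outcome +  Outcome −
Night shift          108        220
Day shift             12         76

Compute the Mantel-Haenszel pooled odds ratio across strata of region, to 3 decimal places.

3.288

OR_MH = Σ(aᵢdᵢ/nᵢ) / Σ(bᵢcᵢ/nᵢ), where nᵢ is the stratum total.
Stratum 1 (Urban): n = 453; a·d/n = 190·80/453 = 33.5541; b·c/n = 154·29/453 = 9.8587
Stratum 2 (Rural): n = 416; a·d/n = 108·76/416 = 19.7308; b·c/n = 220·12/416 = 6.3462
OR_MH = (33.5541 + 19.7308) / (9.8587 + 6.3462) = 53.2849 / 16.2049 = 3.28820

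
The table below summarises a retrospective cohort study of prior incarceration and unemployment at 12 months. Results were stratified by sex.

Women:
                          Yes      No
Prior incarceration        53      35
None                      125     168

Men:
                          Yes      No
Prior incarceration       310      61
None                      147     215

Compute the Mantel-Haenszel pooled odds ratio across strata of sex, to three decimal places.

4.819

OR_MH = Σ(aᵢdᵢ/nᵢ) / Σ(bᵢcᵢ/nᵢ), where nᵢ is the stratum total.
Stratum 1 (Women): n = 381; a·d/n = 53·168/381 = 23.3701; b·c/n = 35·125/381 = 11.4829
Stratum 2 (Men): n = 733; a·d/n = 310·215/733 = 90.9277; b·c/n = 61·147/733 = 12.2333
OR_MH = (23.3701 + 90.9277) / (11.4829 + 12.2333) = 114.2978 / 23.7162 = 4.81939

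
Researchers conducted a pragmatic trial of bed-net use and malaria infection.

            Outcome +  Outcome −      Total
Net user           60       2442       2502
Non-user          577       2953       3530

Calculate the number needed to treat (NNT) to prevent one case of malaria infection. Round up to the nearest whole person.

8

Risk in treated group = 60/2502 = 0.02398; risk in control = 577/3530 = 0.16346.
Absolute risk reduction = 0.16346 − 0.02398 = 0.13948
NNT = 1 / ARR = 1 / 0.13948 = 7.170 → round up → 8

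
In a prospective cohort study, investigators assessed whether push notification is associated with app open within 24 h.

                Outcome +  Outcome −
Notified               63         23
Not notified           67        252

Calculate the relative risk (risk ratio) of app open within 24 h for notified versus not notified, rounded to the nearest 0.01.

Cells: a = 63, b = 23, c = 67, d = 252.
Risk in exposed = 63/86 = 0.73256; risk in unexposed = 67/319 = 0.21003.
RR = 0.73256 / 0.21003 = 3.48785
The risk among the exposed is 3.49 times that among the unexposed.

3.49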